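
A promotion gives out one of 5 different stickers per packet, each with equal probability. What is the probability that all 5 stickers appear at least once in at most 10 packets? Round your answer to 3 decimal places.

Let A_i be the event that sticker i is missing after 10 packets. By inclusion–exclusion on the A_i,
P(all seen) = Σ_{j=0}^{5} (-1)^j C(5,j)((5-j)/5)^10
= 1.0000 - 0.5369 + 0.0605 - 0.0010 + 0.0000 - 0.0000
= 0.5225.

0.523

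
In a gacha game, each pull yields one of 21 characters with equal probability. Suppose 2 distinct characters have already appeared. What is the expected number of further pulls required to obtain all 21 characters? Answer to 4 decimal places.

With k distinct characters already seen, the next new one takes an expected 21/(21-k) pulls.
Sum over k = 2,...,20: E = 21/19 + 21/18 + 21/17 + ... + 21/2 + 21/1 = 74.50253.

74.5025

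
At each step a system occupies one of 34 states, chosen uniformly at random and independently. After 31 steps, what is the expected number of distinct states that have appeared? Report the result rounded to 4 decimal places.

For each state, P(seen in 31 steps) = 1 - (33/34)^31 = 0.60364.
By linearity of expectation, E[distinct seen] = 34·(1 - (33/34)^31) = 20.52389.

20.5239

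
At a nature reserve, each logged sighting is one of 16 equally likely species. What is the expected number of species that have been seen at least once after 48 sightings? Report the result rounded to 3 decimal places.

15.278

For each species, P(seen in 48 sightings) = 1 - (15/16)^48 = 0.9549.
By linearity of expectation, E[distinct seen] = 16·(1 - (15/16)^48) = 15.2777.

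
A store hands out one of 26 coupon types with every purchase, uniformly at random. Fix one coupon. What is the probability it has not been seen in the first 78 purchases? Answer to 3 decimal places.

0.047

Each purchase misses the fixed coupon with probability (26-1)/26 = 25/26, independently.
P(still missing after 78) = (25/26)^78 = 0.0469.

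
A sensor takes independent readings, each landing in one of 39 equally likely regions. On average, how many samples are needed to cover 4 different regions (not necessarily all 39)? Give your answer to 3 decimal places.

Going from k to k+1 distinct takes a geometric number of samples with mean 39/(39-k).
Sum over k = 0,...,3: E = 39/39 + 39/38 + 39/37 + 39/36 = 4.1637.

4.164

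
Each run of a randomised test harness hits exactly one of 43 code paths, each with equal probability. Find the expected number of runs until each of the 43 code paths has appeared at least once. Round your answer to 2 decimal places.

The wait to go from k to k+1 distinct code paths is geometric with mean 43/(43-k).
E[T] = 43/43 + 43/42 + 43/41 + ... + 43/2 + 43/1 = 43·H_{43}.
H_{43} = 4.350, so E[T] = 187.050.

187.05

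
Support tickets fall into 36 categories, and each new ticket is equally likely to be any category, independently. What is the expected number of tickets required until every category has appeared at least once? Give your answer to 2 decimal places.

150.28

Split into phases: going from k distinct to k+1 distinct takes on average 36/(36-k) tickets.
E[T] = 36/36 + 36/35 + 36/34 + ... + 36/2 + 36/1 = 36·H_{36}.
H_{36} = 4.175, so E[T] = 150.284.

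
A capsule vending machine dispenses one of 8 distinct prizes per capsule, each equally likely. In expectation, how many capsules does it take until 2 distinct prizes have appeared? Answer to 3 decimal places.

With k distinct prizes already seen, the next new one arrives after an expected 8/(8-k) capsules.
Sum over k = 0,...,1: E = 8/8 + 8/7 = 2.1429.

2.143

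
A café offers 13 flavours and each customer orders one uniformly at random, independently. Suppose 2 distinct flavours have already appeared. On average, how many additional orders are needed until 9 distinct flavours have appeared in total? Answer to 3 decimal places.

From k distinct to k+1 distinct takes on average 13/(13-k) orders.
Sum over k = 2,...,8: E = 13/11 + 13/10 + 13/9 + ... + 13/6 + 13/5 = 12.1751.

12.175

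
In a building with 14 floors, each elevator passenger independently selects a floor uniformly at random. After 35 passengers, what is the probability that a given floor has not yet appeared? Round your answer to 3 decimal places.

0.075

On each passenger the fixed floor fails to appear with probability 13/14.
P(still missing after 35) = (13/14)^35 = 0.0747.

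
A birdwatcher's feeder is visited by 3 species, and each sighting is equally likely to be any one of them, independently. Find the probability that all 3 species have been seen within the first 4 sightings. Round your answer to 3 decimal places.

0.444

Let A_i be the event that species i is missing after 4 sightings. By inclusion–exclusion on the A_i,
P(all seen) = Σ_{j=0}^{3} (-1)^j C(3,j)((3-j)/3)^4
= 1.0000 - 0.5926 + 0.0370 - 0.0000
= 0.4444.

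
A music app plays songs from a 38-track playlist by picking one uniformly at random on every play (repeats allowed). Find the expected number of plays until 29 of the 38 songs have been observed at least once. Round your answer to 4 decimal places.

With k distinct songs already seen, the next new one arrives after an expected 38/(38-k) plays.
Sum over k = 0,...,28: E = 38/38 + 38/37 + 38/36 + ... + 38/11 + 38/10 = 53.15948.

53.1595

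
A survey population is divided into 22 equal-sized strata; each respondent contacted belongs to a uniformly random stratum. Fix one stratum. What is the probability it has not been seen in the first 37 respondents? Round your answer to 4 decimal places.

0.1788

Each respondent misses the fixed stratum with probability (22-1)/22 = 21/22, independently.
P(still missing after 37) = (21/22)^37 = 0.17884.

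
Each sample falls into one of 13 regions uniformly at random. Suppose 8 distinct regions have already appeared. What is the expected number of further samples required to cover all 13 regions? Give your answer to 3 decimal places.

29.683

From k distinct to k+1 distinct takes on average 13/(13-k) samples.
Sum over k = 8,...,12: E = 13/5 + 13/4 + 13/3 + 13/2 + 13/1 = 29.6833.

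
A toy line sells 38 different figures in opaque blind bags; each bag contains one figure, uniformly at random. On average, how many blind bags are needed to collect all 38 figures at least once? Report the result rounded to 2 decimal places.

160.66

The wait to go from k to k+1 distinct figures is geometric with mean 38/(38-k).
E[T] = 38/38 + 38/37 + 38/36 + ... + 38/2 + 38/1 = 38·H_{38}.
H_{38} = 4.228, so E[T] = 160.660.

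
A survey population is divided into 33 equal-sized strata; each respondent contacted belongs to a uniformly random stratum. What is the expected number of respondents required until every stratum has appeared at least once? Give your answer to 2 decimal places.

134.93

After k distinct strata have appeared, the next respondent gives a new one with probability (33-k)/33, so the expected wait for the (k+1)-th is 33/(33-k).
E[T] = 33/33 + 33/32 + 33/31 + ... + 33/2 + 33/1 = 33·H_{33}.
H_{33} = 4.089, so E[T] = 134.930.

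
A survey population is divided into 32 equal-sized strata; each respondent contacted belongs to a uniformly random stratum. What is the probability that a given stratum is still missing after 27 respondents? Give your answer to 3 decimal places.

0.424

On each respondent the fixed stratum fails to appear with probability 31/32.
P(still missing after 27) = (31/32)^27 = 0.4243.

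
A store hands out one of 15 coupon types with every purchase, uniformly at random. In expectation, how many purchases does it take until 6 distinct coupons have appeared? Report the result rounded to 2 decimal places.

7.34

With k distinct coupons already seen, the next new one arrives after an expected 15/(15-k) purchases.
Sum over k = 0,...,5: E = 15/15 + 15/14 + 15/13 + 15/12 + 15/11 + 15/10 = 7.339.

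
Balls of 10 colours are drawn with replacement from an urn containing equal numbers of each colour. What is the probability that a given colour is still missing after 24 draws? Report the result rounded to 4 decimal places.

0.0798

Each draw misses the fixed colour with probability (10-1)/10 = 9/10, independently.
P(still missing after 24) = (9/10)^24 = 0.07977.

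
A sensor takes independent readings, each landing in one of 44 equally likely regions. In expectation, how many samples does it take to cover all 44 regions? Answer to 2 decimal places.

192.40

The wait to go from k to k+1 distinct regions is geometric with mean 44/(44-k).
E[T] = 44/44 + 44/43 + 44/42 + ... + 44/2 + 44/1 = 44·H_{44}.
H_{44} = 4.373, so E[T] = 192.400.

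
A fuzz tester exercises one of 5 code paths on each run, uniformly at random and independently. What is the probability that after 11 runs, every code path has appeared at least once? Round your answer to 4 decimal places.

Let A_i be the event that code path i is missing after 11 runs. By inclusion–exclusion on the A_i,
P(all seen) = Σ_{j=0}^{5} (-1)^j C(5,j)((5-j)/5)^11
= 1.00000 - 0.42950 + 0.03628 - 0.00042 + 0.00000 - 0.00000
= 0.60636.

0.6064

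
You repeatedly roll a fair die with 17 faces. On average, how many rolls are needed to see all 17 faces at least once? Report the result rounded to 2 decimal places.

58.47

Split into phases: going from k distinct to k+1 distinct takes on average 17/(17-k) rolls.
E[T] = 17/17 + 17/16 + 17/15 + ... + 17/2 + 17/1 = 17·H_{17}.
H_{17} = 3.440, so E[T] = 58.472.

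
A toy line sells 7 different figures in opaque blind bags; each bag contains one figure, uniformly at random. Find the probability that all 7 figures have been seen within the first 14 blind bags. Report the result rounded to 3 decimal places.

0.367

Let A_i be the event that figure i is missing after 14 blind bags. By inclusion–exclusion on the A_i,
P(all seen) = Σ_{j=0}^{7} (-1)^j C(7,j)((7-j)/7)^14
= 1.0000 - 0.8088 + 0.1890 - 0.0139 + 0.0002 - 0.0000 + 0.0000 - 0.0000
= 0.3666.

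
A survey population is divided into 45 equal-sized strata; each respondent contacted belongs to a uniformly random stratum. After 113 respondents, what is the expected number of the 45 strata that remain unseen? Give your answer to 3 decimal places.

For each stratum, P(unseen after 113) = (44/45)^113 = 0.0789.
By linearity of expectation, E[unseen] = 45·(44/45)^113 = 3.5510.

3.551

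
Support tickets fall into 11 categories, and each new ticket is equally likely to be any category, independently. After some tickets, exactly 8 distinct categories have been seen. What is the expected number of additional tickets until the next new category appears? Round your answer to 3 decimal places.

Each ticket yields a new category with probability (11-8)/11 = 3/11, so the wait is geometric with mean 11/3.
E = 11/3 = 3.6667.

3.667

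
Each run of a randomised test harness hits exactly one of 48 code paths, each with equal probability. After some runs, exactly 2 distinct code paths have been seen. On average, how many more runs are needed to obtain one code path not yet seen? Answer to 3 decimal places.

The number of runs until the next new code path is geometric with success probability 46/48, so its mean is 48/46.
E = 48/46 = 1.0435.

1.043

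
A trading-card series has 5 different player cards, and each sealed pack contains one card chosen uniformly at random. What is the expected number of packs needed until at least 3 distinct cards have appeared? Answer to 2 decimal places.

Going from k to k+1 distinct takes a geometric number of packs with mean 5/(5-k).
Sum over k = 0,...,2: E = 5/5 + 5/4 + 5/3 = 3.917.

3.92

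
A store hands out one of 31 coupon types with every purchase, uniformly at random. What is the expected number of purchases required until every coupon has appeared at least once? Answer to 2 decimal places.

124.84

The wait to go from k to k+1 distinct coupons is geometric with mean 31/(31-k).
E[T] = 31/31 + 31/30 + 31/29 + ... + 31/2 + 31/1 = 31·H_{31}.
H_{31} = 4.027, so E[T] = 124.845.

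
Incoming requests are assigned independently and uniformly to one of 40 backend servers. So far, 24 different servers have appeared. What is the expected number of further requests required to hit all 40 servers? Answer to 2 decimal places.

The wait to go from k to k+1 distinct servers is geometric with mean 40/(40-k).
Sum over k = 24,...,39: E = 40/16 + 40/15 + 40/14 + ... + 40/2 + 40/1 = 135.229.

135.23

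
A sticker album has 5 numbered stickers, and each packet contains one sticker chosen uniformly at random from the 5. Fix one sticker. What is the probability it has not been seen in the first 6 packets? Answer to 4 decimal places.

0.2621

Each packet misses the fixed sticker with probability (5-1)/5 = 4/5, independently.
P(still missing after 6) = (4/5)^6 = 0.26214.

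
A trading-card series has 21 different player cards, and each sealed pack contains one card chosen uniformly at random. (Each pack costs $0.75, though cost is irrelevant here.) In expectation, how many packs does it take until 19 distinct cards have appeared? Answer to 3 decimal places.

45.053

With k distinct cards already seen, the next new one arrives after an expected 21/(21-k) packs.
Sum over k = 0,...,18: E = 21/21 + 21/20 + 21/19 + ... + 21/4 + 21/3 = 45.0525.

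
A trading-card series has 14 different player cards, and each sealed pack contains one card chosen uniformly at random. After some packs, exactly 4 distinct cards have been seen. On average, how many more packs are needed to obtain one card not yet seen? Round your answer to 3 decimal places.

The number of packs until the next new card is geometric with success probability 10/14, so its mean is 14/10.
E = 14/10 = 1.4000.

1.400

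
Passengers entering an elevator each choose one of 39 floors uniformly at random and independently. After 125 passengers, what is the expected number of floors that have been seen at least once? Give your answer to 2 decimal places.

37.48

For each floor, P(seen in 125 passengers) = 1 - (38/39)^125 = 0.961.
By linearity of expectation, E[distinct seen] = 39·(1 - (38/39)^125) = 37.483.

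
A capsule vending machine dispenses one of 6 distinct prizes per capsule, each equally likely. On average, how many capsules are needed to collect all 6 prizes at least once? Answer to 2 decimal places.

The wait to go from k to k+1 distinct prizes is geometric with mean 6/(6-k).
E[T] = 6/6 + 6/5 + 6/4 + 6/3 + 6/2 + 6/1 = 6·H_{6}.
H_{6} = 2.450, so E[T] = 14.700.

14.70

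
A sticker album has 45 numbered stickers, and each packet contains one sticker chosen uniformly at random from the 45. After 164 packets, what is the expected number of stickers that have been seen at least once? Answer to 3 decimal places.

43.871

For each sticker, P(seen in 164 packets) = 1 - (44/45)^164 = 0.9749.
By linearity of expectation, E[distinct seen] = 45·(1 - (44/45)^164) = 43.8712.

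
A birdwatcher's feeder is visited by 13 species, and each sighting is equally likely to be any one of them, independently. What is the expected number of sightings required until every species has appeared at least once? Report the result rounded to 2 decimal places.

41.34

Split into phases: going from k distinct to k+1 distinct takes on average 13/(13-k) sightings.
E[T] = 13/13 + 13/12 + 13/11 + ... + 13/2 + 13/1 = 13·H_{13}.
H_{13} = 3.180, so E[T] = 41.342.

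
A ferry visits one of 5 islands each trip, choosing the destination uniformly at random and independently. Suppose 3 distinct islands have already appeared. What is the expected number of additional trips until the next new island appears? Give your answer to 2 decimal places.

2.50

Each trip yields a new island with probability (5-3)/5 = 2/5, so the wait is geometric with mean 5/2.
E = 5/2 = 2.500.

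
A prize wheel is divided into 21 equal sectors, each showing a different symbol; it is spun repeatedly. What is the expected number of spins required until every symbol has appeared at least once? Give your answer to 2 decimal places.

After k distinct symbols have appeared, the next spin gives a new one with probability (21-k)/21, so the expected wait for the (k+1)-th is 21/(21-k).
E[T] = 21/21 + 21/20 + 21/19 + ... + 21/2 + 21/1 = 21·H_{21}.
H_{21} = 3.645, so E[T] = 76.553.

76.55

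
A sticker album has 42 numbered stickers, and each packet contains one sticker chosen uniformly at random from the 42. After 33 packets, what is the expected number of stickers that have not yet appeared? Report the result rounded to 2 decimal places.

For each sticker, P(unseen after 33) = (41/42)^33 = 0.451.
By linearity of expectation, E[unseen] = 42·(41/42)^33 = 18.962.

18.96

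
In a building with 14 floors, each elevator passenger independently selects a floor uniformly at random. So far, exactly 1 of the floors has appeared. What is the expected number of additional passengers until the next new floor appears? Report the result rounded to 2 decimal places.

Each passenger yields a new floor with probability (14-1)/14 = 13/14, so the wait is geometric with mean 14/13.
E = 14/13 = 1.077.

1.08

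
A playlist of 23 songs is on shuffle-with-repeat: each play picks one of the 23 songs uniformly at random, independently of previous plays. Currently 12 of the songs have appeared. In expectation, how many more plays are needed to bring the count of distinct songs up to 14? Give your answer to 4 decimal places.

With k distinct songs already seen, the next new one takes an expected 23/(23-k) plays.
Sum over k = 12,...,13: E = 23/11 + 23/10 = 4.39091.

4.3909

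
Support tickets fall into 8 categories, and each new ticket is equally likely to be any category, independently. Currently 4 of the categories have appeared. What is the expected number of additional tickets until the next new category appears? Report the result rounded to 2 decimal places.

2.00

Each ticket yields a new category with probability (8-4)/8 = 4/8, so the wait is geometric with mean 8/4.
E = 8/4 = 2.000.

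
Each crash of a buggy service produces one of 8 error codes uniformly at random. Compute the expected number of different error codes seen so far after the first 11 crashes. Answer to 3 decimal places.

For each error code, P(seen in 11 crashes) = 1 - (7/8)^11 = 0.7698.
By linearity of expectation, E[distinct seen] = 8·(1 - (7/8)^11) = 6.1585.

6.158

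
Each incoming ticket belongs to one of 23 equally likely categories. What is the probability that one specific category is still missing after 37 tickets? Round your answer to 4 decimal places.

On each ticket the fixed category fails to appear with probability 22/23.
P(still missing after 37) = (22/23)^37 = 0.19307.

0.1931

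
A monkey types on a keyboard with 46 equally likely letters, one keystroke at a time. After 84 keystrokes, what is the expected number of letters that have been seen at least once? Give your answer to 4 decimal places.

For each letter, P(seen in 84 keystrokes) = 1 - (45/46)^84 = 0.84217.
By linearity of expectation, E[distinct seen] = 46·(1 - (45/46)^84) = 38.73976.

38.7398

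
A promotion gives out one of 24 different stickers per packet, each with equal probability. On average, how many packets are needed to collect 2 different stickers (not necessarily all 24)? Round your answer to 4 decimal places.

2.0435

With k distinct stickers already seen, the next new one arrives after an expected 24/(24-k) packets.
Sum over k = 0,...,1: E = 24/24 + 24/23 = 2.04348.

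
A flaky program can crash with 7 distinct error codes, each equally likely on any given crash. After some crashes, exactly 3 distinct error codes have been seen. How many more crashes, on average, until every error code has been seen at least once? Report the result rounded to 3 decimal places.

14.583

From k distinct to k+1 distinct takes on average 7/(7-k) crashes.
Sum over k = 3,...,6: E = 7/4 + 7/3 + 7/2 + 7/1 = 14.5833.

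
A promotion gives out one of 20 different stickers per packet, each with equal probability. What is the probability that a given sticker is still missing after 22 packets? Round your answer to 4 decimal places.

0.3235

On each packet the fixed sticker fails to appear with probability 19/20.
P(still missing after 22) = (19/20)^22 = 0.32353.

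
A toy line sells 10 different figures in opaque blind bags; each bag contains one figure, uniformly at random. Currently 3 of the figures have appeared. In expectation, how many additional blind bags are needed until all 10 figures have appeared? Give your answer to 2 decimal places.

25.93

The wait to go from k to k+1 distinct figures is geometric with mean 10/(10-k).
Sum over k = 3,...,9: E = 10/7 + 10/6 + 10/5 + ... + 10/2 + 10/1 = 25.929.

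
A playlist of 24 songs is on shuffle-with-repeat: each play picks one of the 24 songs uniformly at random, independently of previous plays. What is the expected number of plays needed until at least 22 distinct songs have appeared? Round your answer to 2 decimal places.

Going from k to k+1 distinct takes a geometric number of plays with mean 24/(24-k).
Sum over k = 0,...,21: E = 24/24 + 24/23 + 24/22 + ... + 24/4 + 24/3 = 54.623.

54.62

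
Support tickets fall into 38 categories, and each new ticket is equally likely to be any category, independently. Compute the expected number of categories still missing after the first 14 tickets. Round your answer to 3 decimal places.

26.160

For each category, P(unseen after 14) = (37/38)^14 = 0.6884.
By linearity of expectation, E[unseen] = 38·(37/38)^14 = 26.1600.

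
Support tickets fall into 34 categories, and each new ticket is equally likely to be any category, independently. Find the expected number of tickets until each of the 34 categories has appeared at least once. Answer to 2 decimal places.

140.02

The wait to go from k to k+1 distinct categories is geometric with mean 34/(34-k).
E[T] = 34/34 + 34/33 + 34/32 + ... + 34/2 + 34/1 = 34·H_{34}.
H_{34} = 4.118, so E[T] = 140.019.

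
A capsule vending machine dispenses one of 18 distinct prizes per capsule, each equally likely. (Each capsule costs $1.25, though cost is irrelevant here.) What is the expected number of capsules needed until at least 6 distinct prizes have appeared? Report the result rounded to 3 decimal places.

7.054

Going from k to k+1 distinct takes a geometric number of capsules with mean 18/(18-k).
Sum over k = 0,...,5: E = 18/18 + 18/17 + 18/16 + 18/15 + 18/14 + 18/13 = 7.0542.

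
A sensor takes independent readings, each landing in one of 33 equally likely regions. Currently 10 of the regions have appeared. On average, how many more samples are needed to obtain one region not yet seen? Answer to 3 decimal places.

Each sample yields a new region with probability (33-10)/33 = 23/33, so the wait is geometric with mean 33/23.
E = 33/23 = 1.4348.

1.435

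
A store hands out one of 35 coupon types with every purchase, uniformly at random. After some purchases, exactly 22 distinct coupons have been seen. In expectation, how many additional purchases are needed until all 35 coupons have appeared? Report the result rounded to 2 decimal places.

From k distinct to k+1 distinct takes on average 35/(35-k) purchases.
Sum over k = 22,...,34: E = 35/13 + 35/12 + 35/11 + ... + 35/2 + 35/1 = 111.305.

111.30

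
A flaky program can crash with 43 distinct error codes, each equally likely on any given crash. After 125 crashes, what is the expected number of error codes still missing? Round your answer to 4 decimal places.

2.2702

For each error code, P(unseen after 125) = (42/43)^125 = 0.05280.
By linearity of expectation, E[unseen] = 43·(42/43)^125 = 2.27025.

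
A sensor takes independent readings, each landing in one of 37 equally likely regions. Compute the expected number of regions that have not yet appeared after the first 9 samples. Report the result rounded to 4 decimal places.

28.9140

For each region, P(unseen after 9) = (36/37)^9 = 0.78146.
By linearity of expectation, E[unseen] = 37·(36/37)^9 = 28.91404.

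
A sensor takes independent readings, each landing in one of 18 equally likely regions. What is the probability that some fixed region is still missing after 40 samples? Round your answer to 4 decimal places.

Each sample misses the fixed region with probability (18-1)/18 = 17/18, independently.
P(still missing after 40) = (17/18)^40 = 0.10164.

0.1016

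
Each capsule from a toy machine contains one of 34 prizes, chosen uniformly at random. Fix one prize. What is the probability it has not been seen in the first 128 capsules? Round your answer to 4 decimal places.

Each capsule misses the fixed prize with probability (34-1)/34 = 33/34, independently.
P(still missing after 128) = (33/34)^128 = 0.02190.

0.0219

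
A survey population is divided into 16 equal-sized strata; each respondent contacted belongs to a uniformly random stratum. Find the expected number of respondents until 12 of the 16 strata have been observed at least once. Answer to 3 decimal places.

Going from k to k+1 distinct takes a geometric number of respondents with mean 16/(16-k).
Sum over k = 0,...,11: E = 16/16 + 16/15 + 16/14 + ... + 16/6 + 16/5 = 20.7583.

20.758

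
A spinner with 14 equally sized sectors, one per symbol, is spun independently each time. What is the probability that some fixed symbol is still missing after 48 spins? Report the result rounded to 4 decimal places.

0.0285

On each spin the fixed symbol fails to appear with probability 13/14.
P(still missing after 48) = (13/14)^48 = 0.02852.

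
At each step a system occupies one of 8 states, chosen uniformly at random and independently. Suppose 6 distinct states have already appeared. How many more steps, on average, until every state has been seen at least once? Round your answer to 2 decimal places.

With k distinct states already seen, the next new one takes an expected 8/(8-k) steps.
Sum over k = 6,...,7: E = 8/2 + 8/1 = 12.000.

12.00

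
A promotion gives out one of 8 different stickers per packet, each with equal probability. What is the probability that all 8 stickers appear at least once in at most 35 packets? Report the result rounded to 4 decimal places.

0.9265

By inclusion–exclusion over which stickers are missing,
P(all seen) = Σ_{j=0}^{8} (-1)^j C(8,j)((8-j)/8)^35
= 1.00000 - 0.07471 + 0.00119 - 0.00000 + 0.00000 - 0.00000 + 0.00000 - 0.00000 + 0.00000
= 0.92647.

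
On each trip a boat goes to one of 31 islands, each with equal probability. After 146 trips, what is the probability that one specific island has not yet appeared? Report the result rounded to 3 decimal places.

On each trip the fixed island fails to appear with probability 30/31.
P(still missing after 146) = (30/31)^146 = 0.0083.

0.008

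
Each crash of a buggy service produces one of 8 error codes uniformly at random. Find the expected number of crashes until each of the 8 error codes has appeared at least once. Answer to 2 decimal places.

21.74

After k distinct error codes have appeared, the next crash gives a new one with probability (8-k)/8, so the expected wait for the (k+1)-th is 8/(8-k).
E[T] = 8/8 + 8/7 + 8/6 + ... + 8/2 + 8/1 = 8·H_{8}.
H_{8} = 2.718, so E[T] = 21.743.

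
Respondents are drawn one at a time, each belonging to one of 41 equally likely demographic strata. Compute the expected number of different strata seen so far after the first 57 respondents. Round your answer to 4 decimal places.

For each stratum, P(seen in 57 respondents) = 1 - (40/41)^57 = 0.75524.
By linearity of expectation, E[distinct seen] = 41·(1 - (40/41)^57) = 30.96486.

30.9649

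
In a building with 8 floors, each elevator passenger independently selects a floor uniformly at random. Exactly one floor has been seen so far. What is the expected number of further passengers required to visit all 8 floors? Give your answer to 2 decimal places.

20.74

From k distinct to k+1 distinct takes on average 8/(8-k) passengers.
Sum over k = 1,...,7: E = 8/7 + 8/6 + 8/5 + ... + 8/2 + 8/1 = 20.743.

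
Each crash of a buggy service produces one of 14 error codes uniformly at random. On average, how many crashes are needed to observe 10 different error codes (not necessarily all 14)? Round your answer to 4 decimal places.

16.3552

With k distinct error codes already seen, the next new one arrives after an expected 14/(14-k) crashes.
Sum over k = 0,...,9: E = 14/14 + 14/13 + 14/12 + ... + 14/6 + 14/5 = 16.35521.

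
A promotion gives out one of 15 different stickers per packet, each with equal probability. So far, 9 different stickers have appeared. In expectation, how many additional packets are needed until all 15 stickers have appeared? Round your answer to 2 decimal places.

The wait to go from k to k+1 distinct stickers is geometric with mean 15/(15-k).
Sum over k = 9,...,14: E = 15/6 + 15/5 + 15/4 + 15/3 + 15/2 + 15/1 = 36.750.

36.75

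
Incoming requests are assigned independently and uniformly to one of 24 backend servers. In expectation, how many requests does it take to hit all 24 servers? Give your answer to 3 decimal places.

The wait to go from k to k+1 distinct servers is geometric with mean 24/(24-k).
E[T] = 24/24 + 24/23 + 24/22 + ... + 24/2 + 24/1 = 24·H_{24}.
H_{24} = 3.7760, so E[T] = 90.6230.

90.623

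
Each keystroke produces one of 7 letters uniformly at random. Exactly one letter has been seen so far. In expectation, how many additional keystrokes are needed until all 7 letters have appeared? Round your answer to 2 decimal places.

With k distinct letters already seen, the next new one takes an expected 7/(7-k) keystrokes.
Sum over k = 1,...,6: E = 7/6 + 7/5 + 7/4 + 7/3 + 7/2 + 7/1 = 17.150.

17.15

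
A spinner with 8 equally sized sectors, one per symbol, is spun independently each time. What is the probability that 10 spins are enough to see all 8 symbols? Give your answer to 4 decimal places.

Let A_i be the event that symbol i is missing after 10 spins. By inclusion–exclusion on the A_i,
P(all seen) = Σ_{j=0}^{8} (-1)^j C(8,j)((8-j)/8)^10
= 1.00000 - 2.10460 + 1.57678 - 0.50932 + 0.06836 - 0.00308 + 0.00003 - 0.00000 + 0.00000
= 0.02816.

0.0282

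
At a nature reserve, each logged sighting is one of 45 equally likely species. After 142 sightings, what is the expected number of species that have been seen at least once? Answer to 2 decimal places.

43.15

For each species, P(seen in 142 sightings) = 1 - (44/45)^142 = 0.959.
By linearity of expectation, E[distinct seen] = 45·(1 - (44/45)^142) = 43.149.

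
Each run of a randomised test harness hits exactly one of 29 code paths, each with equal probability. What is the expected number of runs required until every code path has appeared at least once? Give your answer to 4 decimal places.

114.8880

The wait to go from k to k+1 distinct code paths is geometric with mean 29/(29-k).
E[T] = 29/29 + 29/28 + 29/27 + ... + 29/2 + 29/1 = 29·H_{29}.
H_{29} = 3.96165, so E[T] = 114.88796.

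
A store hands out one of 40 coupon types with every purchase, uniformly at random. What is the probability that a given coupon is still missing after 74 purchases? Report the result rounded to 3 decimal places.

On each purchase the fixed coupon fails to appear with probability 39/40.
P(still missing after 74) = (39/40)^74 = 0.1536.

0.154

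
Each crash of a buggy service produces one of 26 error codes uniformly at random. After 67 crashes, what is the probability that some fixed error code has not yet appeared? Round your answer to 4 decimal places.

On each crash the fixed error code fails to appear with probability 25/26.
P(still missing after 67) = (25/26)^67 = 0.07224.

0.0722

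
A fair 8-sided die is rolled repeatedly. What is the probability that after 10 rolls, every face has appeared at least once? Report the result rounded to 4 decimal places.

Let A_i be the event that face i is missing after 10 rolls. By inclusion–exclusion on the A_i,
P(all seen) = Σ_{j=0}^{8} (-1)^j C(8,j)((8-j)/8)^10
= 1.00000 - 2.10460 + 1.57678 - 0.50932 + 0.06836 - 0.00308 + 0.00003 - 0.00000 + 0.00000
= 0.02816.

0.0282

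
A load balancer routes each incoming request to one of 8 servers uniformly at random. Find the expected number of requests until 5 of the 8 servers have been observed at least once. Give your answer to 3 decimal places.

Going from k to k+1 distinct takes a geometric number of requests with mean 8/(8-k).
Sum over k = 0,...,4: E = 8/8 + 8/7 + 8/6 + 8/5 + 8/4 = 7.0762.

7.076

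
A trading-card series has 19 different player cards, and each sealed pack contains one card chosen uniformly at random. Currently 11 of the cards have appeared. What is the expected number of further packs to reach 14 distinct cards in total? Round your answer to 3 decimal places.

The wait to go from k to k+1 distinct cards is geometric with mean 19/(19-k).
Sum over k = 11,...,13: E = 19/8 + 19/7 + 19/6 = 8.2560.

8.256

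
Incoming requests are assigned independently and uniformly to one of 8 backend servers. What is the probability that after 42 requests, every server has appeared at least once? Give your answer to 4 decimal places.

0.9708

By inclusion–exclusion over which servers are missing,
P(all seen) = Σ_{j=0}^{8} (-1)^j C(8,j)((8-j)/8)^42
= 1.00000 - 0.02934 + 0.00016 - 0.00000 + 0.00000 - 0.00000 + 0.00000 - 0.00000 + 0.00000
= 0.97082.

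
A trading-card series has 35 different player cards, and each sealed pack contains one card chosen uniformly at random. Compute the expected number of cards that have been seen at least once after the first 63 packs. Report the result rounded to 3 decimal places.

For each card, P(seen in 63 packs) = 1 - (34/35)^63 = 0.8390.
By linearity of expectation, E[distinct seen] = 35·(1 - (34/35)^63) = 29.3642.

29.364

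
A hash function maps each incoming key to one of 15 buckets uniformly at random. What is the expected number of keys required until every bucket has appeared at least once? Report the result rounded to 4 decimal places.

After k distinct buckets have appeared, the next key gives a new one with probability (15-k)/15, so the expected wait for the (k+1)-th is 15/(15-k).
E[T] = 15/15 + 15/14 + 15/13 + ... + 15/2 + 15/1 = 15·H_{15}.
H_{15} = 3.31823, so E[T] = 49.77343.

49.7734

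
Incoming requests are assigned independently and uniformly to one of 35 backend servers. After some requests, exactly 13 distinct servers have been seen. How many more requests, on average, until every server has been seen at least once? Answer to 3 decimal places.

With k distinct servers already seen, the next new one takes an expected 35/(35-k) requests.
Sum over k = 13,...,34: E = 35/22 + 35/21 + 35/20 + ... + 35/2 + 35/1 = 129.1785.

129.178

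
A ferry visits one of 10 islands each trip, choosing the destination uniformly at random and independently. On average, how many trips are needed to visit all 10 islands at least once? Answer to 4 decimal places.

After k distinct islands have appeared, the next trip gives a new one with probability (10-k)/10, so the expected wait for the (k+1)-th is 10/(10-k).
E[T] = 10/10 + 10/9 + 10/8 + ... + 10/2 + 10/1 = 10·H_{10}.
H_{10} = 2.92897, so E[T] = 29.28968.

29.2897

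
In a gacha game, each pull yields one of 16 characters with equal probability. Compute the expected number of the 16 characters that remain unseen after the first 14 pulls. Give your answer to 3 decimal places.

For each character, P(unseen after 14) = (15/16)^14 = 0.4051.
By linearity of expectation, E[unseen] = 16·(15/16)^14 = 6.4821.

6.482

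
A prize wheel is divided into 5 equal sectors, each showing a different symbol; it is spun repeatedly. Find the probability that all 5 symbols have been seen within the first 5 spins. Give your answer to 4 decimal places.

Let A_i be the event that symbol i is missing after 5 spins. By inclusion–exclusion on the A_i,
P(all seen) = Σ_{j=0}^{5} (-1)^j C(5,j)((5-j)/5)^5
= 1.00000 - 1.63840 + 0.77760 - 0.10240 + 0.00160 - 0.00000
= 0.03840.

0.0384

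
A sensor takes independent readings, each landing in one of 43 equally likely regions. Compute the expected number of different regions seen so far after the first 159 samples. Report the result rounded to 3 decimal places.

41.980

For each region, P(seen in 159 samples) = 1 - (42/43)^159 = 0.9763.
By linearity of expectation, E[distinct seen] = 43·(1 - (42/43)^159) = 41.9800.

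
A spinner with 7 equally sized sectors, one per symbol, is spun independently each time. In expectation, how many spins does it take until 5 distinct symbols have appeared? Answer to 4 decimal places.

With k distinct symbols already seen, the next new one arrives after an expected 7/(7-k) spins.
Sum over k = 0,...,4: E = 7/7 + 7/6 + 7/5 + 7/4 + 7/3 = 7.65000.

7.6500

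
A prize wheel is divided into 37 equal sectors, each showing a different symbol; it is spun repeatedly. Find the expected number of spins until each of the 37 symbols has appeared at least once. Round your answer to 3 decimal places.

The wait to go from k to k+1 distinct symbols is geometric with mean 37/(37-k).
E[T] = 37/37 + 37/36 + 37/35 + ... + 37/2 + 37/1 = 37·H_{37}.
H_{37} = 4.2016, so E[T] = 155.4587.

155.459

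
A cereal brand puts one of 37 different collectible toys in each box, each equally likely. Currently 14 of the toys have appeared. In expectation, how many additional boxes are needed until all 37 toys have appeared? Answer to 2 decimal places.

138.17

With k distinct toys already seen, the next new one takes an expected 37/(37-k) boxes.
Sum over k = 14,...,36: E = 37/23 + 37/22 + 37/21 + ... + 37/2 + 37/1 = 138.169.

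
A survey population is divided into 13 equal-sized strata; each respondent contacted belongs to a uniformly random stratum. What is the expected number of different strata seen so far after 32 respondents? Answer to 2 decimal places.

For each stratum, P(seen in 32 respondents) = 1 - (12/13)^32 = 0.923.
By linearity of expectation, E[distinct seen] = 13·(1 - (12/13)^32) = 11.996.

12.00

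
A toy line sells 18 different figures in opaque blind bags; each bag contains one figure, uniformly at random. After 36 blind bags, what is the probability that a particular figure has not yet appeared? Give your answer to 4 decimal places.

0.1277

Each blind bag misses the fixed figure with probability (18-1)/18 = 17/18, independently.
P(still missing after 36) = (17/18)^36 = 0.12775.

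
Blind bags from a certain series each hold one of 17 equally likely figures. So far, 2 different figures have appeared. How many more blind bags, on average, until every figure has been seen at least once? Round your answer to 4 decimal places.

56.4099

The wait to go from k to k+1 distinct figures is geometric with mean 17/(17-k).
Sum over k = 2,...,16: E = 17/15 + 17/14 + 17/13 + ... + 17/2 + 17/1 = 56.40989.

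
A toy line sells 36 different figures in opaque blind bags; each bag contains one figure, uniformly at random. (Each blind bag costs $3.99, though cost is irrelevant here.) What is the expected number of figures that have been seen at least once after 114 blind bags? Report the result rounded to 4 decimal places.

For each figure, P(seen in 114 blind bags) = 1 - (35/36)^114 = 0.95970.
By linearity of expectation, E[distinct seen] = 36·(1 - (35/36)^114) = 34.54931.

34.5493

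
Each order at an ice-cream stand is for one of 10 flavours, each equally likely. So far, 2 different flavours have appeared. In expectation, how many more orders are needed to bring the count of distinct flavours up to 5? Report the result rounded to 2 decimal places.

4.35

The wait to go from k to k+1 distinct flavours is geometric with mean 10/(10-k).
Sum over k = 2,...,4: E = 10/8 + 10/7 + 10/6 = 4.345.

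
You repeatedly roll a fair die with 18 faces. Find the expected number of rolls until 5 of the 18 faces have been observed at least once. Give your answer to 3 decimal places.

With k distinct faces already seen, the next new one arrives after an expected 18/(18-k) rolls.
Sum over k = 0,...,4: E = 18/18 + 18/17 + 18/16 + 18/15 + 18/14 = 5.6695.

5.670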